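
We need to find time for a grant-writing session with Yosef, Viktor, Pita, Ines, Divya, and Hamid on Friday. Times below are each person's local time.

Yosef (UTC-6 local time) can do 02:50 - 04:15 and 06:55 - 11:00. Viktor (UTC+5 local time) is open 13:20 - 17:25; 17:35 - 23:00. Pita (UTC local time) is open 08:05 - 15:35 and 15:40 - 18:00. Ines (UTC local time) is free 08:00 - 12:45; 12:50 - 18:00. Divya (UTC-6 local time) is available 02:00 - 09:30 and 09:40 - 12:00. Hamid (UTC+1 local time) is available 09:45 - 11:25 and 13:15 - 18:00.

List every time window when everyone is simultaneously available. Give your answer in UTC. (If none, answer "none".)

08:50-10:15, 12:55-15:30, 15:40-17:00

Yosef in UTC: 08:50-10:15, 12:55-17:00 (add 6h to convert from UTC-6).
Viktor in UTC: 08:20-12:25, 12:35-18:00 (subtract 5h to convert from UTC+5).
Pita in UTC: 08:05-15:35, 15:40-18:00.
Ines in UTC: 08:00-12:45, 12:50-18:00.
Divya in UTC: 08:00-15:30, 15:40-18:00 (add 6h to convert from UTC-6).
Hamid in UTC: 08:45-10:25, 12:15-17:00 (subtract 1h to convert from UTC+1).
Yosef ∩ Viktor: 08:50-10:15, 12:55-17:00.
Yosef ∩ Viktor ∩ Pita: 08:50-10:15, 12:55-15:35, 15:40-17:00.
Yosef ∩ Viktor ∩ Pita ∩ Ines: 08:50-10:15, 12:55-15:35, 15:40-17:00.
Yosef ∩ Viktor ∩ Pita ∩ Ines ∩ Divya: 08:50-10:15, 12:55-15:30, 15:40-17:00.
Yosef ∩ Viktor ∩ Pita ∩ Ines ∩ Divya ∩ Hamid: 08:50-10:15, 12:55-15:30, 15:40-17:00.
So the common availability across everyone is 08:50-10:15, 12:55-15:30, 15:40-17:00.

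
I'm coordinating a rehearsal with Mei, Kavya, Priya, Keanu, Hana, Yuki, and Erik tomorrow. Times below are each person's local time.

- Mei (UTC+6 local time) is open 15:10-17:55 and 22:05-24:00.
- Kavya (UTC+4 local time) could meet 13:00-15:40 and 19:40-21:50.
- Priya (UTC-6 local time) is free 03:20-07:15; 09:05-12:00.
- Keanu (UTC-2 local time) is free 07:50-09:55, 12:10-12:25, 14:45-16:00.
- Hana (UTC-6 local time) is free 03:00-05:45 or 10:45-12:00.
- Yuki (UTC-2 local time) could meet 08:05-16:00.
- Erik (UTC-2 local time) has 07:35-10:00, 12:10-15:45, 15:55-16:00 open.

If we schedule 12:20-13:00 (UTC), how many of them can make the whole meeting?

2

Mei in UTC: 09:10-11:55, 16:05-18:00 (subtract 6h to convert from UTC+6).
Kavya in UTC: 09:00-11:40, 15:40-17:50 (subtract 4h to convert from UTC+4).
Priya in UTC: 09:20-13:15, 15:05-18:00 (add 6h to convert from UTC-6).
Keanu in UTC: 09:50-11:55, 14:10-14:25, 16:45-18:00 (add 2h to convert from UTC-2).
Hana in UTC: 09:00-11:45, 16:45-18:00 (add 6h to convert from UTC-6).
Yuki in UTC: 10:05-18:00 (add 2h to convert from UTC-2).
Erik in UTC: 09:35-12:00, 14:10-17:45, 17:55-18:00 (add 2h to convert from UTC-2).
Priya and Yuki can make the full 12:20-13:00 slot — that's 2.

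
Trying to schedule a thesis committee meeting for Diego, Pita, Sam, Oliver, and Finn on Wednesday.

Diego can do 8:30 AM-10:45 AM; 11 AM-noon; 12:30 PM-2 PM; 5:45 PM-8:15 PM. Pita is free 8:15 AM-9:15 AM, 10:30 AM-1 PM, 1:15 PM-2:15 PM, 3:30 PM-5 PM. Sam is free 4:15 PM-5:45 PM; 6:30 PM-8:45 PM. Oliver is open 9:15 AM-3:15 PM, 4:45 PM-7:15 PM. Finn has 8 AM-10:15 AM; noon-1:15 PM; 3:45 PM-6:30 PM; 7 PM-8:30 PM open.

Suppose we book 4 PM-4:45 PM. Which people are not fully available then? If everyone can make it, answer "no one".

Diego, Oliver, Sam

Diego: not fully free for 16:00-16:45. Pita: free for 16:00-16:45. Sam: not fully free for 16:00-16:45. Oliver: not fully free for 16:00-16:45. Finn: free for 16:00-16:45.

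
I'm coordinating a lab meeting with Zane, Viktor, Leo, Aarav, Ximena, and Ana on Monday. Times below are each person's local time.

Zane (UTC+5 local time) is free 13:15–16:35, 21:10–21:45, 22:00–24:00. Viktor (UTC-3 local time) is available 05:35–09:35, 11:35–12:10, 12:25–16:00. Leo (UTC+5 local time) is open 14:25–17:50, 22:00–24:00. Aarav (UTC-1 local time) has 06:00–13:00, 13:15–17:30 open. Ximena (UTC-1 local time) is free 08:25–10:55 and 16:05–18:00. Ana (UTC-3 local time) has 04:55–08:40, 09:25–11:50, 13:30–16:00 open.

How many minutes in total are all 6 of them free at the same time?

Zane in UTC: 08:15-11:35, 16:10-16:45, 17:00-19:00 (subtract 5h to convert from UTC+5).
Viktor in UTC: 08:35-12:35, 14:35-15:10, 15:25-19:00 (add 3h to convert from UTC-3).
Leo in UTC: 09:25-12:50, 17:00-19:00 (subtract 5h to convert from UTC+5).
Aarav in UTC: 07:00-14:00, 14:15-18:30 (add 1h to convert from UTC-1).
Ximena in UTC: 09:25-11:55, 17:05-19:00 (add 1h to convert from UTC-1).
Ana in UTC: 07:55-11:40, 12:25-14:50, 16:30-19:00 (add 3h to convert from UTC-3).
Zane ∩ Viktor: 08:35-11:35, 16:10-16:45, 17:00-19:00.
Zane ∩ Viktor ∩ Leo: 09:25-11:35, 17:00-19:00.
Zane ∩ Viktor ∩ Leo ∩ Aarav: 09:25-11:35, 17:00-18:30.
Zane ∩ Viktor ∩ Leo ∩ Aarav ∩ Ximena: 09:25-11:35, 17:05-18:30.
Zane ∩ Viktor ∩ Leo ∩ Aarav ∩ Ximena ∩ Ana: 09:25-11:35, 17:05-18:30.
Summing the common windows: 130 + 85 = 215 minutes.

215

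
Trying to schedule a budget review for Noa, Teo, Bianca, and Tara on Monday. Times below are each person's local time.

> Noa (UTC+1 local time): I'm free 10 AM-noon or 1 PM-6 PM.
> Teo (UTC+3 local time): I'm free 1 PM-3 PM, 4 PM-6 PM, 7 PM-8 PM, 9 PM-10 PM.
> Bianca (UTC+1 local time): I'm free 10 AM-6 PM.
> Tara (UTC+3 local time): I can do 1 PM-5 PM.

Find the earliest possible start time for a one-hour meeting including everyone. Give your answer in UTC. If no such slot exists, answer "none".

Noa in UTC: 09:00-11:00, 12:00-17:00 (subtract 1h to convert from UTC+1).
Teo in UTC: 10:00-12:00, 13:00-15:00, 16:00-17:00, 18:00-19:00 (subtract 3h to convert from UTC+3).
Bianca in UTC: 09:00-17:00 (subtract 1h to convert from UTC+1).
Tara in UTC: 10:00-14:00 (subtract 3h to convert from UTC+3).
Noa ∩ Teo: 10:00-11:00, 13:00-15:00, 16:00-17:00.
Noa ∩ Teo ∩ Bianca: 10:00-11:00, 13:00-15:00, 16:00-17:00.
Noa ∩ Teo ∩ Bianca ∩ Tara: 10:00-11:00, 13:00-14:00.
So the common availability across everyone is 10:00-11:00, 13:00-14:00.
The first common window of at least 60 minutes is 10:00-11:00, so the earliest start is 10:00.

10:00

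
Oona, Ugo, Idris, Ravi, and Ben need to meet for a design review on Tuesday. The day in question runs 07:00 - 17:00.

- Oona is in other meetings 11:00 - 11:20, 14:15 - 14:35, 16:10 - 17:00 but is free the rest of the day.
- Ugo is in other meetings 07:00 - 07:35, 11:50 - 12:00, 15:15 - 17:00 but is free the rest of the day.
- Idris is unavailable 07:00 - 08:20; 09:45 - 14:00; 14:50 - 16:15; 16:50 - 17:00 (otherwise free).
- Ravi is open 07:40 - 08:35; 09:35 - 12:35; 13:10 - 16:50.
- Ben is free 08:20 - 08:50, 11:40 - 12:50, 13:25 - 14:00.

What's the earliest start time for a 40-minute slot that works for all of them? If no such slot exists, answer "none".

Oona free: 07:00-11:00, 11:20-14:15, 14:35-16:10 (invert busy blocks within the working day).
Ugo free: 07:35-11:50, 12:00-15:15 (invert busy blocks within the working day).
Idris free: 08:20-09:45, 14:00-14:50, 16:15-16:50 (invert busy blocks within the working day).
Ravi free: 07:40-08:35, 09:35-12:35, 13:10-16:50.
Ben free: 08:20-08:50, 11:40-12:50, 13:25-14:00.
Oona ∩ Ugo: 07:35-11:00, 11:20-11:50, 12:00-14:15, 14:35-15:15.
Oona ∩ Ugo ∩ Idris: 08:20-09:45, 14:00-14:15, 14:35-14:50.
Oona ∩ Ugo ∩ Idris ∩ Ravi: 08:20-08:35, 09:35-09:45, 14:00-14:15, 14:35-14:50.
Oona ∩ Ugo ∩ Idris ∩ Ravi ∩ Ben: 08:20-08:35.
No common window is at least 40 minutes long.

none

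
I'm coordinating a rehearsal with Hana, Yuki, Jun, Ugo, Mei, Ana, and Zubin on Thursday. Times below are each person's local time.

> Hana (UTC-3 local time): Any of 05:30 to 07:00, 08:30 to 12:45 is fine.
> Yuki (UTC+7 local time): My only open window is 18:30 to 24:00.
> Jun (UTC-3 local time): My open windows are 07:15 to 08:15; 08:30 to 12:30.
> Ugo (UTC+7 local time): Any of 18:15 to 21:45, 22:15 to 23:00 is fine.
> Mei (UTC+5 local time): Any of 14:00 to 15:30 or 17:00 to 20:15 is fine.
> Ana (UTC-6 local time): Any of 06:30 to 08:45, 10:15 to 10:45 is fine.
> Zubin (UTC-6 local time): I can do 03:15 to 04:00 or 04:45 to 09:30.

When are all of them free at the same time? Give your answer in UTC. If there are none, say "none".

Hana in UTC: 08:30-10:00, 11:30-15:45 (add 3h to convert from UTC-3).
Yuki in UTC: 11:30-17:00 (subtract 7h to convert from UTC+7).
Jun in UTC: 10:15-11:15, 11:30-15:30 (add 3h to convert from UTC-3).
Ugo in UTC: 11:15-14:45, 15:15-16:00 (subtract 7h to convert from UTC+7).
Mei in UTC: 09:00-10:30, 12:00-15:15 (subtract 5h to convert from UTC+5).
Ana in UTC: 12:30-14:45, 16:15-16:45 (add 6h to convert from UTC-6).
Zubin in UTC: 09:15-10:00, 10:45-15:30 (add 6h to convert from UTC-6).
Hana ∩ Yuki: 11:30-15:45.
Hana ∩ Yuki ∩ Jun: 11:30-15:30.
Hana ∩ Yuki ∩ Jun ∩ Ugo: 11:30-14:45, 15:15-15:30.
Hana ∩ Yuki ∩ Jun ∩ Ugo ∩ Mei: 12:00-14:45.
Hana ∩ Yuki ∩ Jun ∩ Ugo ∩ Mei ∩ Ana: 12:30-14:45.
Hana ∩ Yuki ∩ Jun ∩ Ugo ∩ Mei ∩ Ana ∩ Zubin: 12:30-14:45.

12:30-14:45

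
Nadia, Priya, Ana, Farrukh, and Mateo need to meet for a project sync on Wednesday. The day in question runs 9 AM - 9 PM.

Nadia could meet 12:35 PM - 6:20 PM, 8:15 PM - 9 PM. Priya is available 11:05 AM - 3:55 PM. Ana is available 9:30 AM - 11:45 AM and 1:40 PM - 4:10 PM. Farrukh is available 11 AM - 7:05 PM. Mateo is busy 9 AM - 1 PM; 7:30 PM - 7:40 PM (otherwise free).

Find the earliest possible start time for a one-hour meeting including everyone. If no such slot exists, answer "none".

Nadia free: 12:35-18:20, 20:15-21:00.
Priya free: 11:05-15:55.
Ana free: 09:30-11:45, 13:40-16:10.
Farrukh free: 11:00-19:05.
Mateo free: 13:00-19:30, 19:40-21:00 (invert busy blocks within the working day).
Nadia ∩ Priya: 12:35-15:55.
Nadia ∩ Priya ∩ Ana: 13:40-15:55.
Nadia ∩ Priya ∩ Ana ∩ Farrukh: 13:40-15:55.
Nadia ∩ Priya ∩ Ana ∩ Farrukh ∩ Mateo: 13:40-15:55.
The first common window of at least 60 minutes is 13:40-15:55, so the earliest start is 13:40.

13:40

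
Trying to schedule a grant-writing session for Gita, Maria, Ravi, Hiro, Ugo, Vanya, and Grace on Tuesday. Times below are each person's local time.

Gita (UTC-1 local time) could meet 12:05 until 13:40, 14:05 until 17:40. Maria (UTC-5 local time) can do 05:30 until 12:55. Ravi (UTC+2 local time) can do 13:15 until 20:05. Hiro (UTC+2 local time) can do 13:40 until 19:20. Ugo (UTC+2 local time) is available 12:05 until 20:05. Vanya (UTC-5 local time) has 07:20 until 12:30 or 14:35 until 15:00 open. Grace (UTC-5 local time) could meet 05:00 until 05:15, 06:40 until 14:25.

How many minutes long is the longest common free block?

Gita in UTC: 13:05-14:40, 15:05-18:40 (add 1h to convert from UTC-1).
Maria in UTC: 10:30-17:55 (add 5h to convert from UTC-5).
Ravi in UTC: 11:15-18:05 (subtract 2h to convert from UTC+2).
Hiro in UTC: 11:40-17:20 (subtract 2h to convert from UTC+2).
Ugo in UTC: 10:05-18:05 (subtract 2h to convert from UTC+2).
Vanya in UTC: 12:20-17:30, 19:35-20:00 (add 5h to convert from UTC-5).
Grace in UTC: 10:00-10:15, 11:40-19:25 (add 5h to convert from UTC-5).
Gita ∩ Maria: 13:05-14:40, 15:05-17:55.
Gita ∩ Maria ∩ Ravi: 13:05-14:40, 15:05-17:55.
Gita ∩ Maria ∩ Ravi ∩ Hiro: 13:05-14:40, 15:05-17:20.
Gita ∩ Maria ∩ Ravi ∩ Hiro ∩ Ugo: 13:05-14:40, 15:05-17:20.
Gita ∩ Maria ∩ Ravi ∩ Hiro ∩ Ugo ∩ Vanya: 13:05-14:40, 15:05-17:20.
Gita ∩ Maria ∩ Ravi ∩ Hiro ∩ Ugo ∩ Vanya ∩ Grace: 13:05-14:40, 15:05-17:20.
The longest is 15:05-17:20 at 135 minutes.

135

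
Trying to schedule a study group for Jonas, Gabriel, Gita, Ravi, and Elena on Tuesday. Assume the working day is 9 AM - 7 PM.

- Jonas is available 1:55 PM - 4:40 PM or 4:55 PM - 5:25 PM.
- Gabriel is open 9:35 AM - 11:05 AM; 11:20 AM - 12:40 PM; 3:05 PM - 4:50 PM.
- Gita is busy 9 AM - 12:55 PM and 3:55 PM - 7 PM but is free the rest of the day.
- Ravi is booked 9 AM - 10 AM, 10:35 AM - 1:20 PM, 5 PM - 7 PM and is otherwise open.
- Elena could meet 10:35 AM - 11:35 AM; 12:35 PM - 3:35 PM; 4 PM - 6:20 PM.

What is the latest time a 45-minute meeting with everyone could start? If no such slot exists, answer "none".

none

Jonas free: 13:55-16:40, 16:55-17:25.
Gabriel free: 09:35-11:05, 11:20-12:40, 15:05-16:50.
Gita free: 12:55-15:55 (invert busy blocks within the working day).
Ravi free: 10:00-10:35, 13:20-17:00 (invert busy blocks within the working day).
Elena free: 10:35-11:35, 12:35-15:35, 16:00-18:20.
Jonas ∩ Gabriel: 15:05-16:40.
Jonas ∩ Gabriel ∩ Gita: 15:05-15:55.
Jonas ∩ Gabriel ∩ Gita ∩ Ravi: 15:05-15:55.
Jonas ∩ Gabriel ∩ Gita ∩ Ravi ∩ Elena: 15:05-15:35.
So the common availability across everyone is 15:05-15:35.
No common window is at least 45 minutes long.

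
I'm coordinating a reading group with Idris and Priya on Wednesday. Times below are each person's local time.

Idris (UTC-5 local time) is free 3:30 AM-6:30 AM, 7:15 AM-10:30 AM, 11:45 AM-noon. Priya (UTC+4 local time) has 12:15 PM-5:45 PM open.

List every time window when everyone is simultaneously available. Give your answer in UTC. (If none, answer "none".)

Idris in UTC: 08:30-11:30, 12:15-15:30, 16:45-17:00 (add 5h to convert from UTC-5).
Priya in UTC: 08:15-13:45 (subtract 4h to convert from UTC+4).
Idris ∩ Priya: 08:30-11:30, 12:15-13:45.

08:30-11:30, 12:15-13:45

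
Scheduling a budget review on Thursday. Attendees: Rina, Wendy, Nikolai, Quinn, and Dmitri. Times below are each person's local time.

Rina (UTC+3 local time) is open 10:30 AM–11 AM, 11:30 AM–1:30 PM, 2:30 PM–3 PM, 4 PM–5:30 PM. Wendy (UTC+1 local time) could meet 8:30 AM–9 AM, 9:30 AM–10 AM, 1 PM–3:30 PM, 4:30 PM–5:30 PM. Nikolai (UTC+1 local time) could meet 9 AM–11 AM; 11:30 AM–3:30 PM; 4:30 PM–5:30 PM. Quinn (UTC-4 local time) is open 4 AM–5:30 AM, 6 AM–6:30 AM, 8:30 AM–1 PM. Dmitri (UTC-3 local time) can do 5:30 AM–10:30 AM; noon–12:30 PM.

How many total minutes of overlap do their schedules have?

Rina in UTC: 07:30-08:00, 08:30-10:30, 11:30-12:00, 13:00-14:30 (subtract 3h to convert from UTC+3).
Wendy in UTC: 07:30-08:00, 08:30-09:00, 12:00-14:30, 15:30-16:30 (subtract 1h to convert from UTC+1).
Nikolai in UTC: 08:00-10:00, 10:30-14:30, 15:30-16:30 (subtract 1h to convert from UTC+1).
Quinn in UTC: 08:00-09:30, 10:00-10:30, 12:30-17:00 (add 4h to convert from UTC-4).
Dmitri in UTC: 08:30-13:30, 15:00-15:30 (add 3h to convert from UTC-3).
Rina ∩ Wendy: 07:30-08:00, 08:30-09:00, 13:00-14:30.
Rina ∩ Wendy ∩ Nikolai: 08:30-09:00, 13:00-14:30.
Rina ∩ Wendy ∩ Nikolai ∩ Quinn: 08:30-09:00, 13:00-14:30.
Rina ∩ Wendy ∩ Nikolai ∩ Quinn ∩ Dmitri: 08:30-09:00, 13:00-13:30.
Summing the common windows: 30 + 30 = 60 minutes.

60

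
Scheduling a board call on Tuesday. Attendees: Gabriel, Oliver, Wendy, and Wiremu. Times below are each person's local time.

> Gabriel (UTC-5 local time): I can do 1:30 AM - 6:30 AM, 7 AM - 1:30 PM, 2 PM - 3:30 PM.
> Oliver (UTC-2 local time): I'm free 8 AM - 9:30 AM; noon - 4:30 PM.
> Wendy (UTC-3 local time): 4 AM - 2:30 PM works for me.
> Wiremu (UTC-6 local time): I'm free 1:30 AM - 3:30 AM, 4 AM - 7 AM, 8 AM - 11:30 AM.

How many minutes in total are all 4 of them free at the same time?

Gabriel in UTC: 06:30-11:30, 12:00-18:30, 19:00-20:30 (add 5h to convert from UTC-5).
Oliver in UTC: 10:00-11:30, 14:00-18:30 (add 2h to convert from UTC-2).
Wendy in UTC: 07:00-17:30 (add 3h to convert from UTC-3).
Wiremu in UTC: 07:30-09:30, 10:00-13:00, 14:00-17:30 (add 6h to convert from UTC-6).
Gabriel ∩ Oliver: 10:00-11:30, 14:00-18:30.
Gabriel ∩ Oliver ∩ Wendy: 10:00-11:30, 14:00-17:30.
Gabriel ∩ Oliver ∩ Wendy ∩ Wiremu: 10:00-11:30, 14:00-17:30.
Summing the common windows: 90 + 210 = 300 minutes.

300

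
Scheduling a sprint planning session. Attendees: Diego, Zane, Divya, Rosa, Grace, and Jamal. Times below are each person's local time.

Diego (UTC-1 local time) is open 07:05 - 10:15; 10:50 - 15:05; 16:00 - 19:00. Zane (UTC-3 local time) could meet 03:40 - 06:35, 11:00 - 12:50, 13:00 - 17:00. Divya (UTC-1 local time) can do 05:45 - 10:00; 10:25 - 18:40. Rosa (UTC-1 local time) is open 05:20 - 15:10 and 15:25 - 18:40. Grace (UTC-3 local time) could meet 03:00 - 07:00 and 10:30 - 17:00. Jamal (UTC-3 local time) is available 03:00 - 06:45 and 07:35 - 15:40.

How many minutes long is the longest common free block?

110

Diego in UTC: 08:05-11:15, 11:50-16:05, 17:00-20:00 (add 1h to convert from UTC-1).
Zane in UTC: 06:40-09:35, 14:00-15:50, 16:00-20:00 (add 3h to convert from UTC-3).
Divya in UTC: 06:45-11:00, 11:25-19:40 (add 1h to convert from UTC-1).
Rosa in UTC: 06:20-16:10, 16:25-19:40 (add 1h to convert from UTC-1).
Grace in UTC: 06:00-10:00, 13:30-20:00 (add 3h to convert from UTC-3).
Jamal in UTC: 06:00-09:45, 10:35-18:40 (add 3h to convert from UTC-3).
Diego ∩ Zane: 08:05-09:35, 14:00-15:50, 16:00-16:05, 17:00-20:00.
Diego ∩ Zane ∩ Divya: 08:05-09:35, 14:00-15:50, 16:00-16:05, 17:00-19:40.
Diego ∩ Zane ∩ Divya ∩ Rosa: 08:05-09:35, 14:00-15:50, 16:00-16:05, 17:00-19:40.
Diego ∩ Zane ∩ Divya ∩ Rosa ∩ Grace: 08:05-09:35, 14:00-15:50, 16:00-16:05, 17:00-19:40.
Diego ∩ Zane ∩ Divya ∩ Rosa ∩ Grace ∩ Jamal: 08:05-09:35, 14:00-15:50, 16:00-16:05, 17:00-18:40.
The longest is 14:00-15:50 at 110 minutes.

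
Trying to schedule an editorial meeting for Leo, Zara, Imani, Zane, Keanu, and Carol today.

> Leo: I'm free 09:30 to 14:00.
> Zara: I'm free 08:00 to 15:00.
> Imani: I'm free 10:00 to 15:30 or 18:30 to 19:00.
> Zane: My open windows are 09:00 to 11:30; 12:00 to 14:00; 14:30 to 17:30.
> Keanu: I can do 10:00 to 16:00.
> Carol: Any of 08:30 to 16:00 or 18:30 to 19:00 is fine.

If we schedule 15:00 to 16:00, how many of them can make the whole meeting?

Zane, Keanu, and Carol can make the full 15:00-16:00 slot — that's 3.

3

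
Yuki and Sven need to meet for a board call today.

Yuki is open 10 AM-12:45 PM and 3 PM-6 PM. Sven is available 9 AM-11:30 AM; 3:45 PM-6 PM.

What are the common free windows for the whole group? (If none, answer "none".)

10:00-11:30, 15:45-18:00

Yuki ∩ Sven: 10:00-11:30, 15:45-18:00.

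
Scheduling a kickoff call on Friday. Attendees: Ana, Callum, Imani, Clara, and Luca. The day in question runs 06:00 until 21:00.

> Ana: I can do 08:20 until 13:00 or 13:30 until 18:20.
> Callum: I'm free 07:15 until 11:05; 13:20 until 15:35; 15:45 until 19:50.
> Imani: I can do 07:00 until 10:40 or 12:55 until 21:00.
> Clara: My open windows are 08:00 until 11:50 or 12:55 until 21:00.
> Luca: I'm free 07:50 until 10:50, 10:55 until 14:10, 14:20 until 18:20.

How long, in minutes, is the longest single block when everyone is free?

155

Ana ∩ Callum: 08:20-11:05, 13:30-15:35, 15:45-18:20.
Ana ∩ Callum ∩ Imani: 08:20-10:40, 13:30-15:35, 15:45-18:20.
Ana ∩ Callum ∩ Imani ∩ Clara: 08:20-10:40, 13:30-15:35, 15:45-18:20.
Ana ∩ Callum ∩ Imani ∩ Clara ∩ Luca: 08:20-10:40, 13:30-14:10, 14:20-15:35, 15:45-18:20.
The longest is 15:45-18:20 at 155 minutes.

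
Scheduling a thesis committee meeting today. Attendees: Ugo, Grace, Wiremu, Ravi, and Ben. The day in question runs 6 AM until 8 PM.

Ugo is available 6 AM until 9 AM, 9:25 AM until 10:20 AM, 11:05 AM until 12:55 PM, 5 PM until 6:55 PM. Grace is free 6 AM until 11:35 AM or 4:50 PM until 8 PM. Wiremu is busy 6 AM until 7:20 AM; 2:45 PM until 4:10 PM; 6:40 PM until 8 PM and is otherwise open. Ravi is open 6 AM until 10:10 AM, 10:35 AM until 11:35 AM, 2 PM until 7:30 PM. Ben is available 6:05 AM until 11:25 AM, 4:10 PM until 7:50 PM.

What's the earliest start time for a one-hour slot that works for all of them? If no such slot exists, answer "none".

07:20

Ugo free: 06:00-09:00, 09:25-10:20, 11:05-12:55, 17:00-18:55.
Grace free: 06:00-11:35, 16:50-20:00.
Wiremu free: 07:20-14:45, 16:10-18:40 (invert busy blocks within the working day).
Ravi free: 06:00-10:10, 10:35-11:35, 14:00-19:30.
Ben free: 06:05-11:25, 16:10-19:50.
Ugo ∩ Grace: 06:00-09:00, 09:25-10:20, 11:05-11:35, 17:00-18:55.
Ugo ∩ Grace ∩ Wiremu: 07:20-09:00, 09:25-10:20, 11:05-11:35, 17:00-18:40.
Ugo ∩ Grace ∩ Wiremu ∩ Ravi: 07:20-09:00, 09:25-10:10, 11:05-11:35, 17:00-18:40.
Ugo ∩ Grace ∩ Wiremu ∩ Ravi ∩ Ben: 07:20-09:00, 09:25-10:10, 11:05-11:25, 17:00-18:40.
The first common window of at least 60 minutes is 07:20-09:00, so the earliest start is 07:20.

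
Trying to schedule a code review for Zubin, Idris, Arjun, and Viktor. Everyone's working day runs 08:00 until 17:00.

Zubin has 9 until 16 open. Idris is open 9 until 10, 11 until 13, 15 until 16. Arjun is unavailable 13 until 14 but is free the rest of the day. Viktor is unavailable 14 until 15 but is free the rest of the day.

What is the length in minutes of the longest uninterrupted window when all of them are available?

Zubin free: 09:00-16:00.
Idris free: 09:00-10:00, 11:00-13:00, 15:00-16:00.
Arjun free: 08:00-13:00, 14:00-17:00 (invert busy blocks within the working day).
Viktor free: 08:00-14:00, 15:00-17:00 (invert busy blocks within the working day).
Zubin ∩ Idris: 09:00-10:00, 11:00-13:00, 15:00-16:00.
Zubin ∩ Idris ∩ Arjun: 09:00-10:00, 11:00-13:00, 15:00-16:00.
Zubin ∩ Idris ∩ Arjun ∩ Viktor: 09:00-10:00, 11:00-13:00, 15:00-16:00.
The longest is 11:00-13:00 at 120 minutes.

120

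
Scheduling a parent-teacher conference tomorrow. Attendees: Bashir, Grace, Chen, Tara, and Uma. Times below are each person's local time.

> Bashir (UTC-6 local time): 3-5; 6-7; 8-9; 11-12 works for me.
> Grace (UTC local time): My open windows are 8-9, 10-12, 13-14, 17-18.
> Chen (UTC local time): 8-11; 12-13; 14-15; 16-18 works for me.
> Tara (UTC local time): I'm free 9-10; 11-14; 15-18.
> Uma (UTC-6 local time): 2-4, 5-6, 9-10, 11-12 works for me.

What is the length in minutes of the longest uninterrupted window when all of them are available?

Bashir in UTC: 09:00-11:00, 12:00-13:00, 14:00-15:00, 17:00-18:00 (add 6h to convert from UTC-6).
Grace in UTC: 08:00-09:00, 10:00-12:00, 13:00-14:00, 17:00-18:00.
Chen in UTC: 08:00-11:00, 12:00-13:00, 14:00-15:00, 16:00-18:00.
Tara in UTC: 09:00-10:00, 11:00-14:00, 15:00-18:00.
Uma in UTC: 08:00-10:00, 11:00-12:00, 15:00-16:00, 17:00-18:00 (add 6h to convert from UTC-6).
Bashir ∩ Grace: 10:00-11:00, 17:00-18:00.
Bashir ∩ Grace ∩ Chen: 10:00-11:00, 17:00-18:00.
Bashir ∩ Grace ∩ Chen ∩ Tara: 17:00-18:00.
Bashir ∩ Grace ∩ Chen ∩ Tara ∩ Uma: 17:00-18:00.
The longest is 17:00-18:00 at 60 minutes.

60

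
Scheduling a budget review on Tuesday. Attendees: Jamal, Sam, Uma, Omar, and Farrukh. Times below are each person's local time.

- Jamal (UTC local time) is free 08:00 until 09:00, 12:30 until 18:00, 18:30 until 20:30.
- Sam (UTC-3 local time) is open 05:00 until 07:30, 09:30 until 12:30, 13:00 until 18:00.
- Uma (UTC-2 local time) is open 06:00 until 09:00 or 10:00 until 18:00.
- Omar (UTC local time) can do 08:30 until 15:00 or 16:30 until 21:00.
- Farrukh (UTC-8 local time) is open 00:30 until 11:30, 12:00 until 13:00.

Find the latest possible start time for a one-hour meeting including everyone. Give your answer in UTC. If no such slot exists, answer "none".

Jamal in UTC: 08:00-09:00, 12:30-18:00, 18:30-20:30.
Sam in UTC: 08:00-10:30, 12:30-15:30, 16:00-21:00 (add 3h to convert from UTC-3).
Uma in UTC: 08:00-11:00, 12:00-20:00 (add 2h to convert from UTC-2).
Omar in UTC: 08:30-15:00, 16:30-21:00.
Farrukh in UTC: 08:30-19:30, 20:00-21:00 (add 8h to convert from UTC-8).
Jamal ∩ Sam: 08:00-09:00, 12:30-15:30, 16:00-18:00, 18:30-20:30.
Jamal ∩ Sam ∩ Uma: 08:00-09:00, 12:30-15:30, 16:00-18:00, 18:30-20:00.
Jamal ∩ Sam ∩ Uma ∩ Omar: 08:30-09:00, 12:30-15:00, 16:30-18:00, 18:30-20:00.
Jamal ∩ Sam ∩ Uma ∩ Omar ∩ Farrukh: 08:30-09:00, 12:30-15:00, 16:30-18:00, 18:30-19:30.
The last common window of at least 60 minutes is 18:30-19:30; a 60-minute meeting can start as late as 18:30 and still end by 19:30.

18:30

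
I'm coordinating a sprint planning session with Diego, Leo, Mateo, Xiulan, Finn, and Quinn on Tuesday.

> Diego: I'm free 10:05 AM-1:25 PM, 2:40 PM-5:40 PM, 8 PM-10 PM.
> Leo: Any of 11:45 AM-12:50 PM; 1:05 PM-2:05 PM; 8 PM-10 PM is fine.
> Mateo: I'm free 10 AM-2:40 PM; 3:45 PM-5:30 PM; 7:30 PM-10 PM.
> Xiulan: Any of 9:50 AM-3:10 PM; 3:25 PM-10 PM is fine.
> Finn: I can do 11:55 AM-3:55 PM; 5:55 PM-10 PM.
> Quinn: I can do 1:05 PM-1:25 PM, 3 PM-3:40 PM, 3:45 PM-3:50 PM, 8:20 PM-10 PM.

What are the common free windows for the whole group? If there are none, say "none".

Diego ∩ Leo: 11:45-12:50, 13:05-13:25, 20:00-22:00.
Diego ∩ Leo ∩ Mateo: 11:45-12:50, 13:05-13:25, 20:00-22:00.
Diego ∩ Leo ∩ Mateo ∩ Xiulan: 11:45-12:50, 13:05-13:25, 20:00-22:00.
Diego ∩ Leo ∩ Mateo ∩ Xiulan ∩ Finn: 11:55-12:50, 13:05-13:25, 20:00-22:00.
Diego ∩ Leo ∩ Mateo ∩ Xiulan ∩ Finn ∩ Quinn: 13:05-13:25, 20:20-22:00.

13:05-13:25, 20:20-22:00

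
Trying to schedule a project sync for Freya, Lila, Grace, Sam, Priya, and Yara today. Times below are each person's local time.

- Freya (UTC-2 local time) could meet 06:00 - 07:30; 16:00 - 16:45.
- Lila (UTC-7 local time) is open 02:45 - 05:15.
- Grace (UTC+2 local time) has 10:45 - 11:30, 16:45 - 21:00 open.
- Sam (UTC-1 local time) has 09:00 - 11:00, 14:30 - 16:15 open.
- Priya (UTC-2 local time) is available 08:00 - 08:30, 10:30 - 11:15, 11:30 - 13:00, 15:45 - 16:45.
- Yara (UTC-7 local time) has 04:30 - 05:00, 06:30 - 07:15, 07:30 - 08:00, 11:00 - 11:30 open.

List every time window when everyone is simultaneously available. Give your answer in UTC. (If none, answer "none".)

Freya in UTC: 08:00-09:30, 18:00-18:45 (add 2h to convert from UTC-2).
Lila in UTC: 09:45-12:15 (add 7h to convert from UTC-7).
Grace in UTC: 08:45-09:30, 14:45-19:00 (subtract 2h to convert from UTC+2).
Sam in UTC: 10:00-12:00, 15:30-17:15 (add 1h to convert from UTC-1).
Priya in UTC: 10:00-10:30, 12:30-13:15, 13:30-15:00, 17:45-18:45 (add 2h to convert from UTC-2).
Yara in UTC: 11:30-12:00, 13:30-14:15, 14:30-15:00, 18:00-18:30 (add 7h to convert from UTC-7).
Freya ∩ Lila: ∅.
Freya ∩ Lila ∩ Grace: ∅.
Freya ∩ Lila ∩ Grace ∩ Sam: ∅.
Freya ∩ Lila ∩ Grace ∩ Sam ∩ Priya: ∅.
Freya ∩ Lila ∩ Grace ∩ Sam ∩ Priya ∩ Yara: ∅.
There is no time when everyone is free.

none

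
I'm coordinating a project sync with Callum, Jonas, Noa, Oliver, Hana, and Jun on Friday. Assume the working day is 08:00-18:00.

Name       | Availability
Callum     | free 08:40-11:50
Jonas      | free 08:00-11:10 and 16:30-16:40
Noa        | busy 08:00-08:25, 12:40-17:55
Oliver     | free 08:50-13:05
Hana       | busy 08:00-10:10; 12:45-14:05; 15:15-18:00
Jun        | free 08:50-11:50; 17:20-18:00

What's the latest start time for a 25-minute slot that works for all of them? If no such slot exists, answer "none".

Callum free: 08:40-11:50.
Jonas free: 08:00-11:10, 16:30-16:40.
Noa free: 08:25-12:40, 17:55-18:00 (invert busy blocks within the working day).
Oliver free: 08:50-13:05.
Hana free: 10:10-12:45, 14:05-15:15 (invert busy blocks within the working day).
Jun free: 08:50-11:50, 17:20-18:00.
Callum ∩ Jonas: 08:40-11:10.
Callum ∩ Jonas ∩ Noa: 08:40-11:10.
Callum ∩ Jonas ∩ Noa ∩ Oliver: 08:50-11:10.
Callum ∩ Jonas ∩ Noa ∩ Oliver ∩ Hana: 10:10-11:10.
Callum ∩ Jonas ∩ Noa ∩ Oliver ∩ Hana ∩ Jun: 10:10-11:10.
The last common window of at least 25 minutes is 10:10-11:10; a 25-minute meeting can start as late as 10:45 and still end by 11:10.

10:45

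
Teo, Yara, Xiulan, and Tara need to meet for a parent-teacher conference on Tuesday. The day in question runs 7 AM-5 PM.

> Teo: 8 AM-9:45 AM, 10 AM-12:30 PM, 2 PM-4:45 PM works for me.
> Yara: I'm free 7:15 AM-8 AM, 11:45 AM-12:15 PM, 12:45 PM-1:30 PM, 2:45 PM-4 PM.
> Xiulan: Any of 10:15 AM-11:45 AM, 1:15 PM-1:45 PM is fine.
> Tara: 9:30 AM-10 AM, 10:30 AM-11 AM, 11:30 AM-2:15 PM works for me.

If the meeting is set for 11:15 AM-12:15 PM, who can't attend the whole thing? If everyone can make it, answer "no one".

Teo: free for 11:15-12:15. Yara: not fully free for 11:15-12:15. Xiulan: not fully free for 11:15-12:15. Tara: not fully free for 11:15-12:15.

Tara, Xiulan, Yara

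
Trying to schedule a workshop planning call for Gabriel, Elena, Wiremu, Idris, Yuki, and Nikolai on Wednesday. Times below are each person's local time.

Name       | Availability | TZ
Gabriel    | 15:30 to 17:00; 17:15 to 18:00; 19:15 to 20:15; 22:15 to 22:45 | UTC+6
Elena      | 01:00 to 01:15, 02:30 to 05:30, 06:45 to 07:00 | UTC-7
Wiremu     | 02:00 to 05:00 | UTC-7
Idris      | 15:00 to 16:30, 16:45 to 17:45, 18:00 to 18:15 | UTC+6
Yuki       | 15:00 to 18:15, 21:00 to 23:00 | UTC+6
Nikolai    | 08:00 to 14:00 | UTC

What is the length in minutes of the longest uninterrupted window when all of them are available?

60

Gabriel in UTC: 09:30-11:00, 11:15-12:00, 13:15-14:15, 16:15-16:45 (subtract 6h to convert from UTC+6).
Elena in UTC: 08:00-08:15, 09:30-12:30, 13:45-14:00 (add 7h to convert from UTC-7).
Wiremu in UTC: 09:00-12:00 (add 7h to convert from UTC-7).
Idris in UTC: 09:00-10:30, 10:45-11:45, 12:00-12:15 (subtract 6h to convert from UTC+6).
Yuki in UTC: 09:00-12:15, 15:00-17:00 (subtract 6h to convert from UTC+6).
Nikolai in UTC: 08:00-14:00.
Gabriel ∩ Elena: 09:30-11:00, 11:15-12:00, 13:45-14:00.
Gabriel ∩ Elena ∩ Wiremu: 09:30-11:00, 11:15-12:00.
Gabriel ∩ Elena ∩ Wiremu ∩ Idris: 09:30-10:30, 10:45-11:00, 11:15-11:45.
Gabriel ∩ Elena ∩ Wiremu ∩ Idris ∩ Yuki: 09:30-10:30, 10:45-11:00, 11:15-11:45.
Gabriel ∩ Elena ∩ Wiremu ∩ Idris ∩ Yuki ∩ Nikolai: 09:30-10:30, 10:45-11:00, 11:15-11:45.
Those are the intersection windows.
The longest is 09:30-10:30 at 60 minutes.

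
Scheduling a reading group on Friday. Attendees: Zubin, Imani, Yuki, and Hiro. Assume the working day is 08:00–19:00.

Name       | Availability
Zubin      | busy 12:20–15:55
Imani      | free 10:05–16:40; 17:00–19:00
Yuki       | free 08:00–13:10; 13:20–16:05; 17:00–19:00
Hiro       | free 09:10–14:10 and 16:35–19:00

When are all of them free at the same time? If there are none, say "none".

10:05-12:20, 17:00-19:00

Zubin free: 08:00-12:20, 15:55-19:00 (invert busy blocks within the working day).
Imani free: 10:05-16:40, 17:00-19:00.
Yuki free: 08:00-13:10, 13:20-16:05, 17:00-19:00.
Hiro free: 09:10-14:10, 16:35-19:00.
Zubin ∩ Imani: 10:05-12:20, 15:55-16:40, 17:00-19:00.
Zubin ∩ Imani ∩ Yuki: 10:05-12:20, 15:55-16:05, 17:00-19:00.
Zubin ∩ Imani ∩ Yuki ∩ Hiro: 10:05-12:20, 17:00-19:00.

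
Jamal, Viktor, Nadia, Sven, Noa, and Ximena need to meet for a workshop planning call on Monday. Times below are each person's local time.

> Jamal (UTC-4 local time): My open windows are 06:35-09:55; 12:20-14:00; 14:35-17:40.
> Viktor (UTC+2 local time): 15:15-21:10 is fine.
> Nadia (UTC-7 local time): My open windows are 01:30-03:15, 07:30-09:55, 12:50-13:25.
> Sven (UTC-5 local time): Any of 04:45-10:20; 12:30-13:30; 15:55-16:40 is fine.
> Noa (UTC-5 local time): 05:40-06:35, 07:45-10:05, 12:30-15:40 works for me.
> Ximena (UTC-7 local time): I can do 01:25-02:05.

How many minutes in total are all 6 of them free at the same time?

Jamal in UTC: 10:35-13:55, 16:20-18:00, 18:35-21:40 (add 4h to convert from UTC-4).
Viktor in UTC: 13:15-19:10 (subtract 2h to convert from UTC+2).
Nadia in UTC: 08:30-10:15, 14:30-16:55, 19:50-20:25 (add 7h to convert from UTC-7).
Sven in UTC: 09:45-15:20, 17:30-18:30, 20:55-21:40 (add 5h to convert from UTC-5).
Noa in UTC: 10:40-11:35, 12:45-15:05, 17:30-20:40 (add 5h to convert from UTC-5).
Ximena in UTC: 08:25-09:05 (add 7h to convert from UTC-7).
Jamal ∩ Viktor: 13:15-13:55, 16:20-18:00, 18:35-19:10.
Jamal ∩ Viktor ∩ Nadia: 16:20-16:55.
Jamal ∩ Viktor ∩ Nadia ∩ Sven: ∅.
Jamal ∩ Viktor ∩ Nadia ∩ Sven ∩ Noa: ∅.
Jamal ∩ Viktor ∩ Nadia ∩ Sven ∩ Noa ∩ Ximena: ∅.
There is no time when everyone is free.
There is no common window, so the total is 0 minutes.

0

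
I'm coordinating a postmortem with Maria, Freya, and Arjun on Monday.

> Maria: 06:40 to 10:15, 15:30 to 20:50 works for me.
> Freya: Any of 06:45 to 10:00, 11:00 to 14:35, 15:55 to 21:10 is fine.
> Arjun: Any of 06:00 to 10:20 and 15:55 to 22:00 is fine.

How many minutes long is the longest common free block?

Maria ∩ Freya: 06:45-10:00, 15:55-20:50.
Maria ∩ Freya ∩ Arjun: 06:45-10:00, 15:55-20:50.
The longest is 15:55-20:50 at 295 minutes.

295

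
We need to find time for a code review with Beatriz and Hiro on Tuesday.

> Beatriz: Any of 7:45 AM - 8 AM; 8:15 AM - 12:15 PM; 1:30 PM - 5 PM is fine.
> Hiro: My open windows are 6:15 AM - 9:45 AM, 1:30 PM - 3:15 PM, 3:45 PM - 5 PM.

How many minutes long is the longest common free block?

Beatriz ∩ Hiro: 07:45-08:00, 08:15-09:45, 13:30-15:15, 15:45-17:00.
The longest is 13:30-15:15 at 105 minutes.

105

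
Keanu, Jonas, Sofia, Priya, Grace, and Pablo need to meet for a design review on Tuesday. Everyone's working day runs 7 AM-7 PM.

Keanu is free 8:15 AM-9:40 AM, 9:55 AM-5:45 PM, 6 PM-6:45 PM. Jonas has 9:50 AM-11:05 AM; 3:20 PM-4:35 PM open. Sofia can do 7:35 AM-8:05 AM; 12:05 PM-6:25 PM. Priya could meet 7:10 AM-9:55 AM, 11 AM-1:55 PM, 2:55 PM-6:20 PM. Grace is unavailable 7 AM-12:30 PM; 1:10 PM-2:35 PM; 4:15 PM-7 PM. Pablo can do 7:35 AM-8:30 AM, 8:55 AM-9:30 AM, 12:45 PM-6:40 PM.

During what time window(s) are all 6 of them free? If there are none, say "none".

Keanu free: 08:15-09:40, 09:55-17:45, 18:00-18:45.
Jonas free: 09:50-11:05, 15:20-16:35.
Sofia free: 07:35-08:05, 12:05-18:25.
Priya free: 07:10-09:55, 11:00-13:55, 14:55-18:20.
Grace free: 12:30-13:10, 14:35-16:15 (invert busy blocks within the working day).
Pablo free: 07:35-08:30, 08:55-09:30, 12:45-18:40.
Keanu ∩ Jonas: 09:55-11:05, 15:20-16:35.
Keanu ∩ Jonas ∩ Sofia: 15:20-16:35.
Keanu ∩ Jonas ∩ Sofia ∩ Priya: 15:20-16:35.
Keanu ∩ Jonas ∩ Sofia ∩ Priya ∩ Grace: 15:20-16:15.
Keanu ∩ Jonas ∩ Sofia ∩ Priya ∩ Grace ∩ Pablo: 15:20-16:15.

15:20-16:15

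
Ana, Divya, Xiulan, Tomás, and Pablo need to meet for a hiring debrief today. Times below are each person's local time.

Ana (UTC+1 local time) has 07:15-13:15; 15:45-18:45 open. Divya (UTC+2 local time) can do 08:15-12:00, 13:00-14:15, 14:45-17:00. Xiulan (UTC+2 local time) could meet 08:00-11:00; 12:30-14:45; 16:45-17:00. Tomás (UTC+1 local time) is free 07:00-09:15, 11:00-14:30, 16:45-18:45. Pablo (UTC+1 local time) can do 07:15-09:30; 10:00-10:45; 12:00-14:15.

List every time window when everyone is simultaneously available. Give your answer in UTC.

06:15-08:15, 11:00-12:15

Ana in UTC: 06:15-12:15, 14:45-17:45 (subtract 1h to convert from UTC+1).
Divya in UTC: 06:15-10:00, 11:00-12:15, 12:45-15:00 (subtract 2h to convert from UTC+2).
Xiulan in UTC: 06:00-09:00, 10:30-12:45, 14:45-15:00 (subtract 2h to convert from UTC+2).
Tomás in UTC: 06:00-08:15, 10:00-13:30, 15:45-17:45 (subtract 1h to convert from UTC+1).
Pablo in UTC: 06:15-08:30, 09:00-09:45, 11:00-13:15 (subtract 1h to convert from UTC+1).
Ana ∩ Divya: 06:15-10:00, 11:00-12:15, 14:45-15:00.
Ana ∩ Divya ∩ Xiulan: 06:15-09:00, 11:00-12:15, 14:45-15:00.
Ana ∩ Divya ∩ Xiulan ∩ Tomás: 06:15-08:15, 11:00-12:15.
Ana ∩ Divya ∩ Xiulan ∩ Tomás ∩ Pablo: 06:15-08:15, 11:00-12:15.
Those are the intersection windows.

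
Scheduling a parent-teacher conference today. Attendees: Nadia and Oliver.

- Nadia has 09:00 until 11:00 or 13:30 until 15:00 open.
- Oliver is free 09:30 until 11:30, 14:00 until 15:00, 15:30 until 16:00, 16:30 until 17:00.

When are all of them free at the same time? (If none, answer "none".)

Nadia ∩ Oliver: 09:30-11:00, 14:00-15:00.

09:30-11:00, 14:00-15:00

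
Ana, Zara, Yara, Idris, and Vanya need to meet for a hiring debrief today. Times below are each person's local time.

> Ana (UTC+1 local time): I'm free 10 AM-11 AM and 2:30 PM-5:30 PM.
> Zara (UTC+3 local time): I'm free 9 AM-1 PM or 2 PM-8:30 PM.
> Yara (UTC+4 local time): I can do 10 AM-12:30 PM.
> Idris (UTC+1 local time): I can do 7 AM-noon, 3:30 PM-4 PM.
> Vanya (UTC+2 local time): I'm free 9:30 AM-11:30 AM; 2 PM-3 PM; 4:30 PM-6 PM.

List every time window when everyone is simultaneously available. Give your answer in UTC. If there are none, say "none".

Ana in UTC: 09:00-10:00, 13:30-16:30 (subtract 1h to convert from UTC+1).
Zara in UTC: 06:00-10:00, 11:00-17:30 (subtract 3h to convert from UTC+3).
Yara in UTC: 06:00-08:30 (subtract 4h to convert from UTC+4).
Idris in UTC: 06:00-11:00, 14:30-15:00 (subtract 1h to convert from UTC+1).
Vanya in UTC: 07:30-09:30, 12:00-13:00, 14:30-16:00 (subtract 2h to convert from UTC+2).
Ana ∩ Zara: 09:00-10:00, 13:30-16:30.
Ana ∩ Zara ∩ Yara: ∅.
Ana ∩ Zara ∩ Yara ∩ Idris: ∅.
Ana ∩ Zara ∩ Yara ∩ Idris ∩ Vanya: ∅.
There is no time when everyone is free.

none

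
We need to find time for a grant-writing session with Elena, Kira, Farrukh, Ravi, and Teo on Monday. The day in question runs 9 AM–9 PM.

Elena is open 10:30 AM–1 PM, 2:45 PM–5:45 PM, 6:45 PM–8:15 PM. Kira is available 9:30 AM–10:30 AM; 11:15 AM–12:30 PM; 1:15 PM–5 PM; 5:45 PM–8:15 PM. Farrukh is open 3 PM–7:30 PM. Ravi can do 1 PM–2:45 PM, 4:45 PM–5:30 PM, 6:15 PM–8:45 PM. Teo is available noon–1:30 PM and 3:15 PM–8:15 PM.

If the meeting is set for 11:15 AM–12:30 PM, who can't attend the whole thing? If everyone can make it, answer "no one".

Farrukh, Ravi, Teo

Elena: free for 11:15-12:30. Kira: free for 11:15-12:30. Farrukh: not fully free for 11:15-12:30. Ravi: not fully free for 11:15-12:30. Teo: not fully free for 11:15-12:30.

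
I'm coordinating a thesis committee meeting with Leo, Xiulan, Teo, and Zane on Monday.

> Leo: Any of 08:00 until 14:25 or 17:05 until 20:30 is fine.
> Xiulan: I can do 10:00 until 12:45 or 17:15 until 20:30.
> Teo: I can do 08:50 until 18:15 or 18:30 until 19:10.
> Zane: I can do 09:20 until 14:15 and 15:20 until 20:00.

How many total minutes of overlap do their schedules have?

Leo ∩ Xiulan: 10:00-12:45, 17:15-20:30.
Leo ∩ Xiulan ∩ Teo: 10:00-12:45, 17:15-18:15, 18:30-19:10.
Leo ∩ Xiulan ∩ Teo ∩ Zane: 10:00-12:45, 17:15-18:15, 18:30-19:10.
Those are the intersection windows.
Summing the common windows: 165 + 60 + 40 = 265 minutes.

265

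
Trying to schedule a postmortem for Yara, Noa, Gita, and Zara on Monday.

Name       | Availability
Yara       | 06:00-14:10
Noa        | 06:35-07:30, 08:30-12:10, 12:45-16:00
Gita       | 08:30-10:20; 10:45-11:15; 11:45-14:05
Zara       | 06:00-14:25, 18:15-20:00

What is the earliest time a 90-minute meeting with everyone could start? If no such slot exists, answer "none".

Yara ∩ Noa: 06:35-07:30, 08:30-12:10, 12:45-14:10.
Yara ∩ Noa ∩ Gita: 08:30-10:20, 10:45-11:15, 11:45-12:10, 12:45-14:05.
Yara ∩ Noa ∩ Gita ∩ Zara: 08:30-10:20, 10:45-11:15, 11:45-12:10, 12:45-14:05.
The first common window of at least 90 minutes is 08:30-10:20, so the earliest start is 08:30.

08:30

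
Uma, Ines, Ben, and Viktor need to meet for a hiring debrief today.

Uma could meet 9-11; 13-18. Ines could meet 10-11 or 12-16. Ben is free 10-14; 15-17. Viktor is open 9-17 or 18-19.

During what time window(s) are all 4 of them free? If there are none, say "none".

10:00-11:00, 13:00-14:00, 15:00-16:00

Uma ∩ Ines: 10:00-11:00, 13:00-16:00.
Uma ∩ Ines ∩ Ben: 10:00-11:00, 13:00-14:00, 15:00-16:00.
Uma ∩ Ines ∩ Ben ∩ Viktor: 10:00-11:00, 13:00-14:00, 15:00-16:00.
So the common availability across everyone is 10:00-11:00, 13:00-14:00, 15:00-16:00.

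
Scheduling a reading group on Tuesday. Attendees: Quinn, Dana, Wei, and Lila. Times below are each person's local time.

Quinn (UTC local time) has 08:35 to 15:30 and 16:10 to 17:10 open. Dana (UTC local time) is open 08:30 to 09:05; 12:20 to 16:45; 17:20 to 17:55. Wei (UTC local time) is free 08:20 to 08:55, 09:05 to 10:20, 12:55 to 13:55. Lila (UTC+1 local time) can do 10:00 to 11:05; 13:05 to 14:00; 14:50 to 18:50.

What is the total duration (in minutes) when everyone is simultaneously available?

Quinn in UTC: 08:35-15:30, 16:10-17:10.
Dana in UTC: 08:30-09:05, 12:20-16:45, 17:20-17:55.
Wei in UTC: 08:20-08:55, 09:05-10:20, 12:55-13:55.
Lila in UTC: 09:00-10:05, 12:05-13:00, 13:50-17:50 (subtract 1h to convert from UTC+1).
Quinn ∩ Dana: 08:35-09:05, 12:20-15:30, 16:10-16:45.
Quinn ∩ Dana ∩ Wei: 08:35-08:55, 12:55-13:55.
Quinn ∩ Dana ∩ Wei ∩ Lila: 12:55-13:00, 13:50-13:55.
Those are the intersection windows.
Summing the common windows: 5 + 5 = 10 minutes.

10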